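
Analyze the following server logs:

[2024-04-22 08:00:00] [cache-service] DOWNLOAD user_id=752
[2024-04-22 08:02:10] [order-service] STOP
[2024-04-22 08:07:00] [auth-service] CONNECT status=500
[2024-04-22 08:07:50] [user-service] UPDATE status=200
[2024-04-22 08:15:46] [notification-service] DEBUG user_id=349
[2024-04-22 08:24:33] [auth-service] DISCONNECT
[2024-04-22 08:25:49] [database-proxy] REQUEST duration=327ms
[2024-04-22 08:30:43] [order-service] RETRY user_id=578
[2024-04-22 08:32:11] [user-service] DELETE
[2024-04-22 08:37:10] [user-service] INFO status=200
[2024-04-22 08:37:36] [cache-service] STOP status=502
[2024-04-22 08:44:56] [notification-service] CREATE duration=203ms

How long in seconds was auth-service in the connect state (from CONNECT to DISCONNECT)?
1053

To calculate state duration:

1. Find CONNECT event for auth-service: 2024-04-22 08:07:00
2. Find DISCONNECT event for auth-service: 2024-04-22 08:24:33
3. Calculate duration: 2024-04-22 08:24:33 - 2024-04-22 08:07:00 = 1053 seconds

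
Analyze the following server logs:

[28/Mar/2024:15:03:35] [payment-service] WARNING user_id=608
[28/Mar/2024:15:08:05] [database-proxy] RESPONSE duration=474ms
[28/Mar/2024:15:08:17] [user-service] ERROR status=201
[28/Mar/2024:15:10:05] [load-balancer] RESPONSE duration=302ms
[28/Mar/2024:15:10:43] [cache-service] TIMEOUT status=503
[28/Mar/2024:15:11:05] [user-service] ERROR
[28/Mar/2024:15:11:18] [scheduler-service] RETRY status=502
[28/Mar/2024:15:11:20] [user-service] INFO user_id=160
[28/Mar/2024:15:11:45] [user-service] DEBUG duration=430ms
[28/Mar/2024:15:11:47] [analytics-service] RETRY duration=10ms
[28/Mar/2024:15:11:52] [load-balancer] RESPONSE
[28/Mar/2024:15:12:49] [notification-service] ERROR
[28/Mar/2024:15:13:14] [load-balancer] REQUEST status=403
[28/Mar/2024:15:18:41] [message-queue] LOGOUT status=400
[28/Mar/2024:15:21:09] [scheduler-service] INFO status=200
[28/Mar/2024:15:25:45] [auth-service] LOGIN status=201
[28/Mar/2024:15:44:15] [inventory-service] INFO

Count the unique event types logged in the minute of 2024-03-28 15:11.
5

To count unique event types:

1. Filter events in the minute starting at 2024-03-28 15:11
2. Extract event types from matching entries
3. Count unique types: 5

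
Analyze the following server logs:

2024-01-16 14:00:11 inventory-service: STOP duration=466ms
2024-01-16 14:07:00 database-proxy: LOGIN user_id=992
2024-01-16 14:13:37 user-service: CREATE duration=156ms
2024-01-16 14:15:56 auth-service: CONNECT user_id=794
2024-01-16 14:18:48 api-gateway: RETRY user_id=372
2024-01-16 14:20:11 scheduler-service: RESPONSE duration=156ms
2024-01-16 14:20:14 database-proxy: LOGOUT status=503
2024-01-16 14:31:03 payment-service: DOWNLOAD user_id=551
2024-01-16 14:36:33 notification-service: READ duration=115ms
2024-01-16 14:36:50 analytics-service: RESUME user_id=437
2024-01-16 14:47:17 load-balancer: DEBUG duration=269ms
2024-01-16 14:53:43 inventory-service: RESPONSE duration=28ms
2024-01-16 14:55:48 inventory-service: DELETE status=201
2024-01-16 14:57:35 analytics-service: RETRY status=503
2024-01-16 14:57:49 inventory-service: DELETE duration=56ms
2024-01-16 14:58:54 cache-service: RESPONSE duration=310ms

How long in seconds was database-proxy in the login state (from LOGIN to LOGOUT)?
794

To calculate state duration:

1. Find LOGIN event for database-proxy: 2024-01-16 14:07:00
2. Find LOGOUT event for database-proxy: 2024-01-16 14:20:14
3. Calculate duration: 2024-01-16 14:20:14 - 2024-01-16 14:07:00 = 794 seconds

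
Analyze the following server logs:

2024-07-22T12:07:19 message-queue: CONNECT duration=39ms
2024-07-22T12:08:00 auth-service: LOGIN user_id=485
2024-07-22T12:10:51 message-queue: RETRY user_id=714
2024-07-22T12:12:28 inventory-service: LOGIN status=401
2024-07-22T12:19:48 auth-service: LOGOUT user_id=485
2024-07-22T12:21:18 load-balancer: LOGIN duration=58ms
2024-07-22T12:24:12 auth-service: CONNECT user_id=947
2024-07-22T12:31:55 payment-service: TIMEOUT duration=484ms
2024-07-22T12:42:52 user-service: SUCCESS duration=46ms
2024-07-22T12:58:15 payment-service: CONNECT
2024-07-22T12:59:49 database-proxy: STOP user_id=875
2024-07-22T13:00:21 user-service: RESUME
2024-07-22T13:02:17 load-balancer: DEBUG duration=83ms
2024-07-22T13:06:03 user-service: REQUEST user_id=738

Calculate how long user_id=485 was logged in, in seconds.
708

To calculate session duration:

1. Find LOGIN event for user_id=485: 2024-07-22T12:08:00
2. Find LOGOUT event for user_id=485: 2024-07-22T12:19:48
3. Session duration: 2024-07-22T12:19:48 - 2024-07-22T12:08:00 = 708 seconds (11 minutes)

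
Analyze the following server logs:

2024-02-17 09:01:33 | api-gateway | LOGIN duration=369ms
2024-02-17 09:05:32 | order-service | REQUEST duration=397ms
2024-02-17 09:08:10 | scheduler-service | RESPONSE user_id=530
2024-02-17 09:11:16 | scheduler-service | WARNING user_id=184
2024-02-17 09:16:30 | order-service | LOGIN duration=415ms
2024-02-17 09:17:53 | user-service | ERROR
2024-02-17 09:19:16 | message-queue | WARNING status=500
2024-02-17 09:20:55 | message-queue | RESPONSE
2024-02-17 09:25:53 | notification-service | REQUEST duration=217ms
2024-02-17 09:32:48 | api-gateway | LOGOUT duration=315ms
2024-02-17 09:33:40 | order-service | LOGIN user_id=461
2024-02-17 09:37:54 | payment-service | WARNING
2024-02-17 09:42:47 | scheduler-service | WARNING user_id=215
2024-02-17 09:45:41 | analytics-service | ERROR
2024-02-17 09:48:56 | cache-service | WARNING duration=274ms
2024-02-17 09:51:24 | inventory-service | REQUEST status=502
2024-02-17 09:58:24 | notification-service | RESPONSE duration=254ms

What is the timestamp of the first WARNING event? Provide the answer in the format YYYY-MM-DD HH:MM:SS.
2024-02-17 09:11:16

To find the first event:

1. Filter for all WARNING events
2. Sort by timestamp
3. Select the first one
4. Timestamp: 2024-02-17 09:11:16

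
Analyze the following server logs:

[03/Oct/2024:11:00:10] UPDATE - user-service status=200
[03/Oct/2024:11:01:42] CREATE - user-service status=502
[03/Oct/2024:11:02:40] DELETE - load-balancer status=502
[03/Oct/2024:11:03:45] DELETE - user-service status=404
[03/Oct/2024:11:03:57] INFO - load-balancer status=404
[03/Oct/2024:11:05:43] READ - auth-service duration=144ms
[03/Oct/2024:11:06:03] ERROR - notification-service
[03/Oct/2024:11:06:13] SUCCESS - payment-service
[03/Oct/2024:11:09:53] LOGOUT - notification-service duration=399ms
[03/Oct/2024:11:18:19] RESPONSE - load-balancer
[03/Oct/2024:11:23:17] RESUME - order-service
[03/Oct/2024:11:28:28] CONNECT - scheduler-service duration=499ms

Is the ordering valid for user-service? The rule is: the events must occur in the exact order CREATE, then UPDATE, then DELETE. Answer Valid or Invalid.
Invalid

To validate ordering:

1. Required order: CREATE → UPDATE → DELETE
2. Rule: the events must occur in the exact order CREATE, then UPDATE, then DELETE
3. Check actual order of events for user-service
4. Result: Invalid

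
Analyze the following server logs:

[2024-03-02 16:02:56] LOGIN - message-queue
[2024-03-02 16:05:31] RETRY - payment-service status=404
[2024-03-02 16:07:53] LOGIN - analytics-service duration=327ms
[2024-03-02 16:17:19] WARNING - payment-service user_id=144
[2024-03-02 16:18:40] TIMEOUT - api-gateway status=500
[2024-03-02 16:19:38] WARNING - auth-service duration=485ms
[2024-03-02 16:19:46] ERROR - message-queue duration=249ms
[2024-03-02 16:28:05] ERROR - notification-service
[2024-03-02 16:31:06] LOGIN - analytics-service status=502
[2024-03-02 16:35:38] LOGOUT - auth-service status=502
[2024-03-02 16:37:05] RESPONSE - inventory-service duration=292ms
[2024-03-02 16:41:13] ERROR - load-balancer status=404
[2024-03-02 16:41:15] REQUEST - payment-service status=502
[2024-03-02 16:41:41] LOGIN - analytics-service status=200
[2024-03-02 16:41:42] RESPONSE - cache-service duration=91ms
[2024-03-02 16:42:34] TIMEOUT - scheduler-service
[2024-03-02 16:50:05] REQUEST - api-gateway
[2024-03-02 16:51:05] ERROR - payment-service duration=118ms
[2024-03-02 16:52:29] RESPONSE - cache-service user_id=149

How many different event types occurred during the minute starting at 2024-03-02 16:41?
4

To count unique event types:

1. Filter events in the minute starting at 2024-03-02 16:41
2. Extract event types from matching entries
3. Count unique types: 4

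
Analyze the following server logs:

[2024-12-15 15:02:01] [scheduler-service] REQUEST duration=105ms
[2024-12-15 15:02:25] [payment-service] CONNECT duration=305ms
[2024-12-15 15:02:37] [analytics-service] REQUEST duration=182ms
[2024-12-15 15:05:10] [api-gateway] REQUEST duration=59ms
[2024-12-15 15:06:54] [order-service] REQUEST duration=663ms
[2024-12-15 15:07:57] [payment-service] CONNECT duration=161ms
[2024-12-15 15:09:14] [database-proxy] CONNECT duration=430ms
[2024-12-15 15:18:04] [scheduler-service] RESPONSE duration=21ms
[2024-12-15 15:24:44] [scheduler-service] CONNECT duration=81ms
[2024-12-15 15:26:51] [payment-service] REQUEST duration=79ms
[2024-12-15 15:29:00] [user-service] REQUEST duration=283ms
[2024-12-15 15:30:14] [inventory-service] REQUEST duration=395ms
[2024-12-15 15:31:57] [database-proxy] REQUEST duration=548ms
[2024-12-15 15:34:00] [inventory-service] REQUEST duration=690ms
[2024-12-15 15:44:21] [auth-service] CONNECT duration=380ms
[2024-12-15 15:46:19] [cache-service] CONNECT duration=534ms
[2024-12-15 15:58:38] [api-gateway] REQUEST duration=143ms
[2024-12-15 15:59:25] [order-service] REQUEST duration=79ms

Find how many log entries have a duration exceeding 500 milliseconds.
4

To count timeouts:

1. Threshold: 500ms
2. Extract duration from each log entry
3. Count entries where duration > 500
4. Timeout count: 4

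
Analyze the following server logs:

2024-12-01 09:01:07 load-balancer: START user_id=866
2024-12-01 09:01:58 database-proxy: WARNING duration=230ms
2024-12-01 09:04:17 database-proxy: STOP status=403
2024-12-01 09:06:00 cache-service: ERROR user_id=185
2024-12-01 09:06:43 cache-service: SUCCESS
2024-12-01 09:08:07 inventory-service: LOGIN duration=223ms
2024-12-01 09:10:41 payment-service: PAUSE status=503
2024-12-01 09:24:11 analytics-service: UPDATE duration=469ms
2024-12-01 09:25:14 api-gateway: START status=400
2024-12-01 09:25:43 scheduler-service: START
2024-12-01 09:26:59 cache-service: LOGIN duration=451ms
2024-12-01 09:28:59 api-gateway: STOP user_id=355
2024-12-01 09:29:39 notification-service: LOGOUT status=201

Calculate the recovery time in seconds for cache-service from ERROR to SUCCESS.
43

To calculate recovery time:

1. Find ERROR event for cache-service: 2024-12-01 09:06:00
2. Find next SUCCESS event for cache-service: 2024-12-01 09:06:43
3. Recovery time: 2024-12-01 09:06:43 - 2024-12-01 09:06:00 = 43 seconds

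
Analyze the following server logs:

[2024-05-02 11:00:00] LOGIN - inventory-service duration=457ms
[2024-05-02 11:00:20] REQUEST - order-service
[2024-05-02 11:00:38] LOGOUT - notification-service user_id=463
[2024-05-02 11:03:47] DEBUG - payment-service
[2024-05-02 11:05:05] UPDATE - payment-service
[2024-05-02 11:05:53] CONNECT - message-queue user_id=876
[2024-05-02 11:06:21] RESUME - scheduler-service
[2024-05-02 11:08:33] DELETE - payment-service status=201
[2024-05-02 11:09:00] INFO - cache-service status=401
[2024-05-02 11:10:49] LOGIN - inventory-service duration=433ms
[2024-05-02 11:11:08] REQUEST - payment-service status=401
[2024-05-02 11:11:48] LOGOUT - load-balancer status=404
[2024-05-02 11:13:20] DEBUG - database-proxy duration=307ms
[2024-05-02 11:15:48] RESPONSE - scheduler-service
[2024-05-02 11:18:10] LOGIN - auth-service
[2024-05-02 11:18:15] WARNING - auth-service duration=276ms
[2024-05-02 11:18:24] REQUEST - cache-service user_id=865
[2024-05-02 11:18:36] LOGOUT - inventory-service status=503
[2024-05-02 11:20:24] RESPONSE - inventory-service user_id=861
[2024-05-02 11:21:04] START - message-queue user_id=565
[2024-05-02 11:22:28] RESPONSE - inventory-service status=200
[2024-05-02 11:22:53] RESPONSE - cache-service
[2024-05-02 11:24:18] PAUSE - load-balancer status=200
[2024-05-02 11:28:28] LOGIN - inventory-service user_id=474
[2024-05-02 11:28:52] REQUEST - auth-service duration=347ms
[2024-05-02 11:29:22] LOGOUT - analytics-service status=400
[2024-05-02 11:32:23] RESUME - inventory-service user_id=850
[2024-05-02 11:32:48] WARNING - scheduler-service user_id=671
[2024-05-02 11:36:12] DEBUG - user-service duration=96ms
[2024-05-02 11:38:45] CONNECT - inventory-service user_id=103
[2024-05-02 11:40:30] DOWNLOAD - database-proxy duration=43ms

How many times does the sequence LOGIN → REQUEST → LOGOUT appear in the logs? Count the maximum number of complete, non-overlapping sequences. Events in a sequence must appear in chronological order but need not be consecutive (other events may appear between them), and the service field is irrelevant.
4

To count sequences:

1. Look for pattern: LOGIN → REQUEST → LOGOUT
2. Greedily scan the log in chronological order, matching each sequence element in turn (ignoring service)
3. Each time the full pattern completes, increment the count and restart matching from the next event
4. Complete non-overlapping sequences found: 4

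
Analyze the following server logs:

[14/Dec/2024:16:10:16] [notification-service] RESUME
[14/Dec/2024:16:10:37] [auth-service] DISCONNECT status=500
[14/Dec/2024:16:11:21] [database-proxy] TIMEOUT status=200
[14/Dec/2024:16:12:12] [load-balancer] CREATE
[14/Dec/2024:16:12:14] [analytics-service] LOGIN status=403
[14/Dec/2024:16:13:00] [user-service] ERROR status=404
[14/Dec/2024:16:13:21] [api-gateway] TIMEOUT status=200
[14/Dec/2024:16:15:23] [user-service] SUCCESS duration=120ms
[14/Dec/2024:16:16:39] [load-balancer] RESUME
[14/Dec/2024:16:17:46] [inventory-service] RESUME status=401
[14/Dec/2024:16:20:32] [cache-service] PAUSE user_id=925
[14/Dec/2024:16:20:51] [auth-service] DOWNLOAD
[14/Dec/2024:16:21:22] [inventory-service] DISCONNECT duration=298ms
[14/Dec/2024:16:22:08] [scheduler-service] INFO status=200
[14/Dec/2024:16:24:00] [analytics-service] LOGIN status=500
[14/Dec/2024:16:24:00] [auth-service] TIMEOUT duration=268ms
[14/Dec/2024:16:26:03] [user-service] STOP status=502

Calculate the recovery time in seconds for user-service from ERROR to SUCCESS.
143

To calculate recovery time:

1. Find ERROR event for user-service: 14/Dec/2024:16:13:00
2. Find next SUCCESS event for user-service: 14/Dec/2024:16:15:23
3. Recovery time: 14/Dec/2024:16:15:23 - 14/Dec/2024:16:13:00 = 143 seconds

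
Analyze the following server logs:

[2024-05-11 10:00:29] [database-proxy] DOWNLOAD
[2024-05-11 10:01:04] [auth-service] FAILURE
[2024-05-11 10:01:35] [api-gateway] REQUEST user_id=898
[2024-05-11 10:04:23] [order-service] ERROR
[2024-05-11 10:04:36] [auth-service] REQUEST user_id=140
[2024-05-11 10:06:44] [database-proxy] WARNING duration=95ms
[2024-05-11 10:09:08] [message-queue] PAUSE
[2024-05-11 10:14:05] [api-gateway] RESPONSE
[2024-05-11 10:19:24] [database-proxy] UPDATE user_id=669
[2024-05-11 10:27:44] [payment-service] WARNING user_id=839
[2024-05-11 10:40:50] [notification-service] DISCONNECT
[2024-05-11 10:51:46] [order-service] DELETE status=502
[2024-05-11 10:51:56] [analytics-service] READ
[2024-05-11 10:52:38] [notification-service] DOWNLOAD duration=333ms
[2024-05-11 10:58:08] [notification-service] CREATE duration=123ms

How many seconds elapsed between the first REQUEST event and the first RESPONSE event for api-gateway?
750

To find the time between events:

1. Locate the first REQUEST event for api-gateway: 2024-05-11 10:01:35
2. Locate the first RESPONSE event for api-gateway: 2024-05-11 10:14:05
3. Calculate the difference: 2024-05-11 10:14:05 - 2024-05-11 10:01:35 = 750 seconds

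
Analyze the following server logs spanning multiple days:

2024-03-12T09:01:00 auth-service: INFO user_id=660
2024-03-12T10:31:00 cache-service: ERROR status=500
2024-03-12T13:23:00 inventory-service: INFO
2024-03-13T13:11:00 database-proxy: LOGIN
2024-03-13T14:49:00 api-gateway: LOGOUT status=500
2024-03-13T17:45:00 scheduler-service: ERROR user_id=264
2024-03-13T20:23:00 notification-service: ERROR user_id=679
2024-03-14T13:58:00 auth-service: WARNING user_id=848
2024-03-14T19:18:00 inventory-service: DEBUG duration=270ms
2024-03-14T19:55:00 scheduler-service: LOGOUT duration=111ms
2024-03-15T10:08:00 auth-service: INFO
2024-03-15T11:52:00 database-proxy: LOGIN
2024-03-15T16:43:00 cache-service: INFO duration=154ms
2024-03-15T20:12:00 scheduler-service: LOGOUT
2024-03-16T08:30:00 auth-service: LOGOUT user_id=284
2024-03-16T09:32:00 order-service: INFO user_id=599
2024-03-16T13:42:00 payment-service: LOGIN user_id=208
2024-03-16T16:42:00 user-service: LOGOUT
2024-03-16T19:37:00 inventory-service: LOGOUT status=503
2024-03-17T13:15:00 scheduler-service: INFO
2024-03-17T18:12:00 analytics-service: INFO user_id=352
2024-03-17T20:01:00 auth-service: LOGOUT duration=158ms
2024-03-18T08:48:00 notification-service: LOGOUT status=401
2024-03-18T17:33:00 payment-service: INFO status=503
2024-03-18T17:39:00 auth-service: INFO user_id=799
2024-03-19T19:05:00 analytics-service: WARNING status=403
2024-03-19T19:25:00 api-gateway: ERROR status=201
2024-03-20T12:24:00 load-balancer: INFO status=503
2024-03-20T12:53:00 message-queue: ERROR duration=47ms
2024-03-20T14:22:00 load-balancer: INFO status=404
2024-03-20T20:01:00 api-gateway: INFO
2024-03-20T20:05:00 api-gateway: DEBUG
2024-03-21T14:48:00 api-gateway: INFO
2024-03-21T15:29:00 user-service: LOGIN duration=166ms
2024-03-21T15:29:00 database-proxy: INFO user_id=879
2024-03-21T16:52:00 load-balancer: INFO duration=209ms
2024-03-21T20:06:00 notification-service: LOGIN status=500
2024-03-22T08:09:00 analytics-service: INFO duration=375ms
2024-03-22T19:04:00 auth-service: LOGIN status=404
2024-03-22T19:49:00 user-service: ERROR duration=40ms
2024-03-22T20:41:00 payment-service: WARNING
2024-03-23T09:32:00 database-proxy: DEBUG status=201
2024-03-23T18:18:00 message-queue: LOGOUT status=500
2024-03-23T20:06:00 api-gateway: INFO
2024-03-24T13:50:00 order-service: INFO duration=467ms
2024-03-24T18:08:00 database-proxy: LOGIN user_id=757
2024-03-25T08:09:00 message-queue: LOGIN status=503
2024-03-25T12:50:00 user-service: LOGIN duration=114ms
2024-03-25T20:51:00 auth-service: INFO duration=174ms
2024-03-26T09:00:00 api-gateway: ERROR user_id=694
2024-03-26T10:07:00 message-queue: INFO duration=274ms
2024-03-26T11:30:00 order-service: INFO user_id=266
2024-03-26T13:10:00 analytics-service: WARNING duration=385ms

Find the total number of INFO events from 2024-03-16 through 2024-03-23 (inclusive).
13

To filter by date range:

1. Date range: 2024-03-16 through 2024-03-23, both dates inclusive
2. Filter for INFO events whose date falls in this range
3. Count matching events: 13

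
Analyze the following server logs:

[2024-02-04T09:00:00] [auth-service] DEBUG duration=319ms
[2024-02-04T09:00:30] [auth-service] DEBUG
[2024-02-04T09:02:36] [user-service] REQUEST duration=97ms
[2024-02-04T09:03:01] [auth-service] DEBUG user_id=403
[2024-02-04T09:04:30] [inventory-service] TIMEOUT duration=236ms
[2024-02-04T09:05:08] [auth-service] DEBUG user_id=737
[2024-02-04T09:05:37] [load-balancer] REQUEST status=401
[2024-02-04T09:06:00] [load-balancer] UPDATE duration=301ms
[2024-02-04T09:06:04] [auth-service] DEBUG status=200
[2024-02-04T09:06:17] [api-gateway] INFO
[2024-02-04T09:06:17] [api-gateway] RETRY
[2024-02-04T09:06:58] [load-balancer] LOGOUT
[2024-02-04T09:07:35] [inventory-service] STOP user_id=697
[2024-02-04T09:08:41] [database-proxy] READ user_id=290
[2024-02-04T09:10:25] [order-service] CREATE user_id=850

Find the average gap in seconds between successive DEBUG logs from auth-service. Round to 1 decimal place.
91.0

To calculate average interval:

1. Find all DEBUG events for auth-service in order
2. Calculate time gaps between consecutive events
3. Compute mean of gaps: 364 / 4 = 91.0 seconds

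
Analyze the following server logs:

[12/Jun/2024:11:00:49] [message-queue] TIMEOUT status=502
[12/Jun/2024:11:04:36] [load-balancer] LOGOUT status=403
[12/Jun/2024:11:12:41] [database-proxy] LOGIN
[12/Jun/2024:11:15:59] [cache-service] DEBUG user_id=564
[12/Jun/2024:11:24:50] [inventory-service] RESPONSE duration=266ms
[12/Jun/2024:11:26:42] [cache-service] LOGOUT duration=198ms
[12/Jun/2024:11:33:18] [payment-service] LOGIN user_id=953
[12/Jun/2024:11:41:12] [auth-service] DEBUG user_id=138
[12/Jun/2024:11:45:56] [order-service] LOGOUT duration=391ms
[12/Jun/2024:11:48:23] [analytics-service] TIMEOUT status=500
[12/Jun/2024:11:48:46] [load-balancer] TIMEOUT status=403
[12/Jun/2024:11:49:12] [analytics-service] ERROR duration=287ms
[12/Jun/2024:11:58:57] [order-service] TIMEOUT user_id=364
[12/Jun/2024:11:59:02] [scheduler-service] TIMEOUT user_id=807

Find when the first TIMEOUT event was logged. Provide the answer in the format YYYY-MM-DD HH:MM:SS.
2024-06-12 11:00:49

To find the first event:

1. Filter for all TIMEOUT events
2. Sort by timestamp
3. Select the first one
4. Timestamp: 2024-06-12 11:00:49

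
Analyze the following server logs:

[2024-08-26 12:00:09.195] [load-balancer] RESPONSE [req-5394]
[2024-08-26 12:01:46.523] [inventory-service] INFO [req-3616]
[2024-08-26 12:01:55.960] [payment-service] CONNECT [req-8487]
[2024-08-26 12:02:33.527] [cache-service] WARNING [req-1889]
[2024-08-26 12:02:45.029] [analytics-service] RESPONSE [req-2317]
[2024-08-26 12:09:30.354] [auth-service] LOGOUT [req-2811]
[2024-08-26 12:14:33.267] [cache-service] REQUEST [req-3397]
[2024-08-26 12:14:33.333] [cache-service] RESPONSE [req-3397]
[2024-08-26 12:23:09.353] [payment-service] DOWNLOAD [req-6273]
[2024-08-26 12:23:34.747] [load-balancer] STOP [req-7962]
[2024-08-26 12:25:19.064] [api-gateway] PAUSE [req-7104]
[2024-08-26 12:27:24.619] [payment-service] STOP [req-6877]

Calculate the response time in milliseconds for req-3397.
66

To calculate latency:

1. Find REQUEST with id req-3397: 2024-08-26 12:14:33.267
2. Find RESPONSE with id req-3397: 2024-08-26 12:14:33.333
3. Latency: 2024-08-26 12:14:33.333 - 2024-08-26 12:14:33.267 = 66ms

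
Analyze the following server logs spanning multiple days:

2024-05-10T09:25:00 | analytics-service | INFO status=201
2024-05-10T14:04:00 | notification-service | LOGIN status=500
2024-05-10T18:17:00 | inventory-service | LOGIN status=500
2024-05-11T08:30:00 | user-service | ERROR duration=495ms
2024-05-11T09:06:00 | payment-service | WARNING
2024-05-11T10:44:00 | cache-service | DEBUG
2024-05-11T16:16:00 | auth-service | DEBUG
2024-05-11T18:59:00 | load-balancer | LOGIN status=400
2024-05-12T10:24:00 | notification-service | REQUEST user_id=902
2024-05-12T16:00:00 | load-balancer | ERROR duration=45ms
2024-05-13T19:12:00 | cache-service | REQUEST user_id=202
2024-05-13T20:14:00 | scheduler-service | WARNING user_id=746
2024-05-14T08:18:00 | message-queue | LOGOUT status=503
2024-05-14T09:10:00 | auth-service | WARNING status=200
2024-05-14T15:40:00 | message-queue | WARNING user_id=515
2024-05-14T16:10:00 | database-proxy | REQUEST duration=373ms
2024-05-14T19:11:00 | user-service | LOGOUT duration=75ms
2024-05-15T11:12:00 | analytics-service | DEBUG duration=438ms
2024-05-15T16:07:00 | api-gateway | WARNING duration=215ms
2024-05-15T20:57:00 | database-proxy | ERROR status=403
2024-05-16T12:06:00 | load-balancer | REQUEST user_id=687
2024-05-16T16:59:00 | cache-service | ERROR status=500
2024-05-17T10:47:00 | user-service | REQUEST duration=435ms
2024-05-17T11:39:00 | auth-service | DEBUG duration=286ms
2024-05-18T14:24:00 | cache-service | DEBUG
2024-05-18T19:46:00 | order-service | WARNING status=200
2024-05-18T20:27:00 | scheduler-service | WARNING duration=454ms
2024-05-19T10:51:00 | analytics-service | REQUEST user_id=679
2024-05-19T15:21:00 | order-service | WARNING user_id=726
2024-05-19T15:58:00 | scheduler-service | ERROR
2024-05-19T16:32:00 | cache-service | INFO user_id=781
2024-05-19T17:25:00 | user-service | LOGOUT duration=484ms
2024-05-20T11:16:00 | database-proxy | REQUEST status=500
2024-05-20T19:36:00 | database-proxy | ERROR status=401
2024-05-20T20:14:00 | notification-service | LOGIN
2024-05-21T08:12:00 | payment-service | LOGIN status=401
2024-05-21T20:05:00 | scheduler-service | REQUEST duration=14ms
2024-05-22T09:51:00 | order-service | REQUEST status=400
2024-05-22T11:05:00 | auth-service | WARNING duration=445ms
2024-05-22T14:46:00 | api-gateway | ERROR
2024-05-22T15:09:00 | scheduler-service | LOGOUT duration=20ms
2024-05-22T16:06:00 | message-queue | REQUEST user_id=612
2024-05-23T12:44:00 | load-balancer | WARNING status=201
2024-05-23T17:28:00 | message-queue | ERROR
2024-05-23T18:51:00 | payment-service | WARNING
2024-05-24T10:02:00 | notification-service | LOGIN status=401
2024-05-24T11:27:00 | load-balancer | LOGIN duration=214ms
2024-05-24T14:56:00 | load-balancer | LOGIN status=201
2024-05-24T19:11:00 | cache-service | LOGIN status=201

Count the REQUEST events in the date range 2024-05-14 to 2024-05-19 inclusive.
4

To filter by date range:

1. Date range: 2024-05-14 through 2024-05-19, both dates inclusive
2. Filter for REQUEST events whose date falls in this range
3. Count matching events: 4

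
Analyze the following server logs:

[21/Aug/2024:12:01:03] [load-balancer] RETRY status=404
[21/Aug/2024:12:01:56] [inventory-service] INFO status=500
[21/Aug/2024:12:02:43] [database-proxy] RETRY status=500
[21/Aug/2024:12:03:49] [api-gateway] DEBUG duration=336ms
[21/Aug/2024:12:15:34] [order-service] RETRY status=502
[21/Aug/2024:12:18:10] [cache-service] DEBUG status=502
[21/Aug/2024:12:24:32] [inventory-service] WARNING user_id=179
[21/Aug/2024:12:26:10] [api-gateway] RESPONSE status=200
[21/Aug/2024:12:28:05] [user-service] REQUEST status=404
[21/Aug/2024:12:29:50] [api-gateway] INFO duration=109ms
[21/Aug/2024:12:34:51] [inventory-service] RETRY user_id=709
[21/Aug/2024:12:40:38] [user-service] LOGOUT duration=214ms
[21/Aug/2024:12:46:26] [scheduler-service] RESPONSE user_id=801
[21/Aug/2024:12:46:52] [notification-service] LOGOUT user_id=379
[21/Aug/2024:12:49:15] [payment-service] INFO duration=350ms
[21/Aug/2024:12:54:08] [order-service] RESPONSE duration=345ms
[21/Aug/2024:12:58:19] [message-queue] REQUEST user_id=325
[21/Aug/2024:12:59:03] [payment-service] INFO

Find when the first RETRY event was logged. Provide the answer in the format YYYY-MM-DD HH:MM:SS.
2024-08-21 12:01:03

To find the first event:

1. Filter for all RETRY events
2. Sort by timestamp
3. Select the first one
4. Timestamp: 2024-08-21 12:01:03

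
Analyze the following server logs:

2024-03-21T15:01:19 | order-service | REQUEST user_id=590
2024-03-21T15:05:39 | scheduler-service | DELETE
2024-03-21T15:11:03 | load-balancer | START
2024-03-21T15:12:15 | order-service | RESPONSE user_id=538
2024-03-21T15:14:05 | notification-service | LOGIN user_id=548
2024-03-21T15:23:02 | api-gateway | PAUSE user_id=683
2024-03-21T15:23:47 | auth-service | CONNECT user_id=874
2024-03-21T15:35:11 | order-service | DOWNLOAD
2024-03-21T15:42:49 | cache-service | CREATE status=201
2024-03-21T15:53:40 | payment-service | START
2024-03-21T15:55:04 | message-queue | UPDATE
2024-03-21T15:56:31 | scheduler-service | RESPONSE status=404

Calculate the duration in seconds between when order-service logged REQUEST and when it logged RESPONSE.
656

To find the time between events:

1. Locate the first REQUEST event for order-service: 2024-03-21T15:01:19
2. Locate the first RESPONSE event for order-service: 2024-03-21T15:12:15
3. Calculate the difference: 2024-03-21T15:12:15 - 2024-03-21T15:01:19 = 656 seconds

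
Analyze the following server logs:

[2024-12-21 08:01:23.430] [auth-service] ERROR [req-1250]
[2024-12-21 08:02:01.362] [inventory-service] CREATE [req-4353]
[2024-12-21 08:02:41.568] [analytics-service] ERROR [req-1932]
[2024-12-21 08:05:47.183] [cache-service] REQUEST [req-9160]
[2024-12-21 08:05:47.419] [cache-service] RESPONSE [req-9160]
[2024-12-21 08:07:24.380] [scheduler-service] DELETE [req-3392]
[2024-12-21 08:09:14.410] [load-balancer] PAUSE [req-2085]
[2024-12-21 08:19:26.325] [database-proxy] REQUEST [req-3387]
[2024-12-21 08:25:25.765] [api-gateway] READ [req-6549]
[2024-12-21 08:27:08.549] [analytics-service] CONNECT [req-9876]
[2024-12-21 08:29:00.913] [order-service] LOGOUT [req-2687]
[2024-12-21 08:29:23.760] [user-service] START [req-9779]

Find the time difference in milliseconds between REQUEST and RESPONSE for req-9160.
236

To calculate latency:

1. Find REQUEST with id req-9160: 2024-12-21 08:05:47.183
2. Find RESPONSE with id req-9160: 2024-12-21 08:05:47.419
3. Latency: 2024-12-21 08:05:47.419 - 2024-12-21 08:05:47.183 = 236ms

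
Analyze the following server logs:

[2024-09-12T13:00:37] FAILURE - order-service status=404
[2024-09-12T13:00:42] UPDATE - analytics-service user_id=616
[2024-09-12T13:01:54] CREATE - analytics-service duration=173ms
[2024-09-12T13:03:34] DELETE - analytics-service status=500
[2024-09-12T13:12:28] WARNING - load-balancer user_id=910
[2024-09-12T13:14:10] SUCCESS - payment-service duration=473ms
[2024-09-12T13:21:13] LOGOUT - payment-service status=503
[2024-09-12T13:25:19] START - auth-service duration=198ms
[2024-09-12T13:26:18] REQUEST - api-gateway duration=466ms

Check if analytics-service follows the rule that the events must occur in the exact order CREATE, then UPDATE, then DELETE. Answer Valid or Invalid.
Invalid

To validate ordering:

1. Required order: CREATE → UPDATE → DELETE
2. Rule: the events must occur in the exact order CREATE, then UPDATE, then DELETE
3. Check actual order of events for analytics-service
4. Result: Invalid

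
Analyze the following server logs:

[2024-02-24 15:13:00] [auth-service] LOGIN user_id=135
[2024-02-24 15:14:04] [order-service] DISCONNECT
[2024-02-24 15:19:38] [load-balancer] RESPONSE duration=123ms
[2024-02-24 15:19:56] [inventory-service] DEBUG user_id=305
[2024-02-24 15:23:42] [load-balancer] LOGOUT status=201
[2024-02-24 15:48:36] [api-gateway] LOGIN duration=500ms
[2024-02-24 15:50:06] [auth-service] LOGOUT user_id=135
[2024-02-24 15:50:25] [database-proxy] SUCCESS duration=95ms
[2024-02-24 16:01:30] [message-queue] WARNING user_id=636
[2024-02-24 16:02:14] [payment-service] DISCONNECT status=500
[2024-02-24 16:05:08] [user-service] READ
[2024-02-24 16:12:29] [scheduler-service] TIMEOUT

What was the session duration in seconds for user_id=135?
2226

To calculate session duration:

1. Find LOGIN event for user_id=135: 2024-02-24 15:13:00
2. Find LOGOUT event for user_id=135: 2024-02-24 15:50:06
3. Session duration: 2024-02-24 15:50:06 - 2024-02-24 15:13:00 = 2226 seconds (37 minutes)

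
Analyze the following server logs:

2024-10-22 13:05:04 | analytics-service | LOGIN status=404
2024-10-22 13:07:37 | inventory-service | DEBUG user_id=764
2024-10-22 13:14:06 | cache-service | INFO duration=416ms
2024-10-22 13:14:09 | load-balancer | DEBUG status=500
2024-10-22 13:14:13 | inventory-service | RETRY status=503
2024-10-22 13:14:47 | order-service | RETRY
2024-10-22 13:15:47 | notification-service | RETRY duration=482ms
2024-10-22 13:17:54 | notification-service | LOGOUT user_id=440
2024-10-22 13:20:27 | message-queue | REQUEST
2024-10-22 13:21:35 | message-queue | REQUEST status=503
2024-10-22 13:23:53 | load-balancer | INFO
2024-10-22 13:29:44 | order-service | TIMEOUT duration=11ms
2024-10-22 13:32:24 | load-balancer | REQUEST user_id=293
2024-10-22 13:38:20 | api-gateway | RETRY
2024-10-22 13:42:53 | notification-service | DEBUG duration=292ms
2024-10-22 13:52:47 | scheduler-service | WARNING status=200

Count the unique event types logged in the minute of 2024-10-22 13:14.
3

To count unique event types:

1. Filter events in the minute starting at 2024-10-22 13:14
2. Extract event types from matching entries
3. Count unique types: 3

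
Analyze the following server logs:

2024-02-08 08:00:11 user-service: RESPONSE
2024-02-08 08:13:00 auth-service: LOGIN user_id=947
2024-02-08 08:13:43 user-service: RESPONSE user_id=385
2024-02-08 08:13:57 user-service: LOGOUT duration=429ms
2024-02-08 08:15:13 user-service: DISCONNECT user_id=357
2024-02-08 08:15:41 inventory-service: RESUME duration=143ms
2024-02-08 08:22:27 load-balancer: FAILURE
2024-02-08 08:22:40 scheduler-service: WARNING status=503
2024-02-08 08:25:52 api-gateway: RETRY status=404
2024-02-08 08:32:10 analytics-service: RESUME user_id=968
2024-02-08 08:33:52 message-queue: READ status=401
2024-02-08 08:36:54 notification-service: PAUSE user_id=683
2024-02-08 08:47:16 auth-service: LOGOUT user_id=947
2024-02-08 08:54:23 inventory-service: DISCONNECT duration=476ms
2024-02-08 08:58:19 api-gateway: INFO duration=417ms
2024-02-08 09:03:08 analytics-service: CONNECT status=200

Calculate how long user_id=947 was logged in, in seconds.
2056

To calculate session duration:

1. Find LOGIN event for user_id=947: 2024-02-08 08:13:00
2. Find LOGOUT event for user_id=947: 2024-02-08 08:47:16
3. Session duration: 2024-02-08 08:47:16 - 2024-02-08 08:13:00 = 2056 seconds (34 minutes)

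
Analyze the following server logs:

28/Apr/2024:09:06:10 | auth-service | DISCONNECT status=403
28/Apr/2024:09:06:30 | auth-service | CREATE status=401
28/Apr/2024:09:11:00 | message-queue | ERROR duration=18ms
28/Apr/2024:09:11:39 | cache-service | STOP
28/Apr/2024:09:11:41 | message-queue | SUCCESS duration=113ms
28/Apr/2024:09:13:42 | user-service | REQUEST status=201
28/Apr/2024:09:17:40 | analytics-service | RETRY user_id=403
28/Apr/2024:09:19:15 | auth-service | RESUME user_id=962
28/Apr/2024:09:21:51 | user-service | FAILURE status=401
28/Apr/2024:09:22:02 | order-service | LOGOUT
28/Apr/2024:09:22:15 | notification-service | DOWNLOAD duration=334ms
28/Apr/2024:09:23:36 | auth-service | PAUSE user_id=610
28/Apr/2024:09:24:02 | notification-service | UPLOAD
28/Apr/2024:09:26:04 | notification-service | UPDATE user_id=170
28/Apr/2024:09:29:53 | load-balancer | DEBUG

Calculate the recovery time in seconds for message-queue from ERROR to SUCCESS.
41

To calculate recovery time:

1. Find ERROR event for message-queue: 28/Apr/2024:09:11:00
2. Find next SUCCESS event for message-queue: 28/Apr/2024:09:11:41
3. Recovery time: 28/Apr/2024:09:11:41 - 28/Apr/2024:09:11:00 = 41 seconds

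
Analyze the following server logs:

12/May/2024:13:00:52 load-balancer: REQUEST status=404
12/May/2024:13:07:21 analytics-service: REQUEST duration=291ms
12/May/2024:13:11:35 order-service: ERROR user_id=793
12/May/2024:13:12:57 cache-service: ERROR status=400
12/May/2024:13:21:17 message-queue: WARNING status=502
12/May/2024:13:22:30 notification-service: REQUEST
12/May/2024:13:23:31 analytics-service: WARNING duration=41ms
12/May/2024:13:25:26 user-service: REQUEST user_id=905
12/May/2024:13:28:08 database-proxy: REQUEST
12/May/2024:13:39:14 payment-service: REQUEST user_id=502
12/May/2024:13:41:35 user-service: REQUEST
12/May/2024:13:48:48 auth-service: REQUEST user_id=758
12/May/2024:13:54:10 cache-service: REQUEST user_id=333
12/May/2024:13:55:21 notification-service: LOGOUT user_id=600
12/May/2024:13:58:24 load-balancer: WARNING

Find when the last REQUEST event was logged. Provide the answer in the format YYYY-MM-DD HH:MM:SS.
2024-05-12 13:54:10

To find the last event:

1. Filter for all REQUEST events
2. Sort by timestamp
3. Select the last one
4. Timestamp: 2024-05-12 13:54:10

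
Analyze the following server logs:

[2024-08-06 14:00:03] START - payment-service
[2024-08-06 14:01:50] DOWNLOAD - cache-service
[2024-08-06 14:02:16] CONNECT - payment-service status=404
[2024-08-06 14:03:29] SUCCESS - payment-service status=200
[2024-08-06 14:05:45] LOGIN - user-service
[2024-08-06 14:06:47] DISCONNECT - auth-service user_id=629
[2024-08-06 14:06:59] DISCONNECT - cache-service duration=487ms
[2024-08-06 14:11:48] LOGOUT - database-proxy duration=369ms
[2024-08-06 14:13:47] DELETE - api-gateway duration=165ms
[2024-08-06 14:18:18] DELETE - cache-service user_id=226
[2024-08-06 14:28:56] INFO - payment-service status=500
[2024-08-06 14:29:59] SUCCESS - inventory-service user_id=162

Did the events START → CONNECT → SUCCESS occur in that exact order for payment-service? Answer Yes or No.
Yes

To verify sequence order:

1. Find all events in sequence START → CONNECT → SUCCESS for payment-service
2. Extract their timestamps
3. Check if timestamps are in ascending order
4. Result: Yes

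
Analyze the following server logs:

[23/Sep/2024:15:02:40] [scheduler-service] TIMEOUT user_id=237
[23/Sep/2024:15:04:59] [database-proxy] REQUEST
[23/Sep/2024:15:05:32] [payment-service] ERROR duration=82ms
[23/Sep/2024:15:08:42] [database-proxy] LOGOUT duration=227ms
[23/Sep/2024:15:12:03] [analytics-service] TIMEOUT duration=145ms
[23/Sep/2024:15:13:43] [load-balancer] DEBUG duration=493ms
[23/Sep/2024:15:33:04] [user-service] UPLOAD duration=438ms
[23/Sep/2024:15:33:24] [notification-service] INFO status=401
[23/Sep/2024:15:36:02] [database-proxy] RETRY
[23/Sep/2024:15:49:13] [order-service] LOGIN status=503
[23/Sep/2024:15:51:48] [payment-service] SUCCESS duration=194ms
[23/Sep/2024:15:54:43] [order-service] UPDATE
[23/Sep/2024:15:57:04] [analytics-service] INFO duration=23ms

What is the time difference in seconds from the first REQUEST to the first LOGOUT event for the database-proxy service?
223

To find the time between events:

1. Locate the first REQUEST event for database-proxy: 23/Sep/2024:15:04:59
2. Locate the first LOGOUT event for database-proxy: 23/Sep/2024:15:08:42
3. Calculate the difference: 23/Sep/2024:15:08:42 - 23/Sep/2024:15:04:59 = 223 seconds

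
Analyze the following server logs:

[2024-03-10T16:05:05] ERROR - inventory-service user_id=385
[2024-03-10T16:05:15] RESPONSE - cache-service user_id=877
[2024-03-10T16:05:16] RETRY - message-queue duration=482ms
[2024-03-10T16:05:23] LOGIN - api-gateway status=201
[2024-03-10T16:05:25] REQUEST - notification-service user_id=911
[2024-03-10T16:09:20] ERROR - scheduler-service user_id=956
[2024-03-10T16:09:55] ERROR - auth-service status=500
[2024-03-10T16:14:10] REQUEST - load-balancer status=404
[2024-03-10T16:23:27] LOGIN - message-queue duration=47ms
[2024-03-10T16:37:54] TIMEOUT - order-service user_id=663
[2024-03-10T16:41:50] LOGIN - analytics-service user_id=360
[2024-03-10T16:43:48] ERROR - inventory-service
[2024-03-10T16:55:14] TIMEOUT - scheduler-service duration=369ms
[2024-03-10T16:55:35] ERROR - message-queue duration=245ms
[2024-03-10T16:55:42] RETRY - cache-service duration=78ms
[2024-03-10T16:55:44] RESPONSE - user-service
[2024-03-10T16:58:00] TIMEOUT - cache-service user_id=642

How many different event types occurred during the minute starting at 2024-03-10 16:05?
5

To count unique event types:

1. Filter events in the minute starting at 2024-03-10 16:05
2. Extract event types from matching entries
3. Count unique types: 5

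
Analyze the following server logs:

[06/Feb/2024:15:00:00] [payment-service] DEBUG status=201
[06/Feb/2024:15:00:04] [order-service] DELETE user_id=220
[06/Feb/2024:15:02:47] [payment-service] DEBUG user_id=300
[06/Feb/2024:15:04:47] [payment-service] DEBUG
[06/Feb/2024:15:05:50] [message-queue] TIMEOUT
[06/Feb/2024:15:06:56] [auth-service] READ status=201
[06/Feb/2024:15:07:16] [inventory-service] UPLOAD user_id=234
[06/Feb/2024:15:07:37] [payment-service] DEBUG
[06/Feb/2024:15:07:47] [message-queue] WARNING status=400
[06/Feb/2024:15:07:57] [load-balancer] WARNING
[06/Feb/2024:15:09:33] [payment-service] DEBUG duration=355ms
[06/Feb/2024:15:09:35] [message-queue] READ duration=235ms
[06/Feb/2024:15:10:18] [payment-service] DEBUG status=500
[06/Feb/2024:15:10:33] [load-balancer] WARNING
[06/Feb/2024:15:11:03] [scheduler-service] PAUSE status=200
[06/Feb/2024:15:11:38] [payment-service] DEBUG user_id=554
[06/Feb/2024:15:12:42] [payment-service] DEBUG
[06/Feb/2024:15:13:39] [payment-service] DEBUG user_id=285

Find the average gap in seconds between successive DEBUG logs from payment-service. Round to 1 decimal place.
102.4

To calculate average interval:

1. Find all DEBUG events for payment-service in order
2. Calculate time gaps between consecutive events
3. Compute mean of gaps: 819 / 8 = 102.4 seconds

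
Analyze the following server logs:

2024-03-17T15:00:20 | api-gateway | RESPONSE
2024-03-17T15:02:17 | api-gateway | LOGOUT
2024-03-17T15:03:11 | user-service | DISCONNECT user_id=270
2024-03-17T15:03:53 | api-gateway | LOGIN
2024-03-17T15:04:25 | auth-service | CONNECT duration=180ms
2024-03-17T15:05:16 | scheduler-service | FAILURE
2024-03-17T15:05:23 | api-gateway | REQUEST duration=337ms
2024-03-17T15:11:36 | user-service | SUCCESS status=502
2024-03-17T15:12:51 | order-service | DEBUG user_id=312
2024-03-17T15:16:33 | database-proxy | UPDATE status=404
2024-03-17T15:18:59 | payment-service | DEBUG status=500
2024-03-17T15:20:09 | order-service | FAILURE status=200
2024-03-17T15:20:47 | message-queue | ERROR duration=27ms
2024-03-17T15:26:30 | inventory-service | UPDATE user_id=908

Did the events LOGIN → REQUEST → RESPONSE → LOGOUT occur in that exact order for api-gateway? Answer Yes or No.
No

To verify sequence order:

1. Find all events in sequence LOGIN → REQUEST → RESPONSE → LOGOUT for api-gateway
2. Extract their timestamps
3. Check if timestamps are in ascending order
4. Result: No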